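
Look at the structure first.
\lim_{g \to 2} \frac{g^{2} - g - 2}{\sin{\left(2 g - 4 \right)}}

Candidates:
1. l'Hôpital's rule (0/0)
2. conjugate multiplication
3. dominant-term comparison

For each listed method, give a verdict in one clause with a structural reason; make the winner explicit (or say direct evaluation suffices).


Method: l'Hôpital's rule (0/0) — numerator and denominator both vanish at 2 — a genuine 0/0 form, which is exactly when l'Hôpital applies. Expanding numerator and denominator to first order gives the same value — the rule automates exactly that.
- l'Hôpital's rule (0/0): applicable, and directly so.
- conjugate multiplication — the conjugate move applies to radical differences, which this is not.
- dominant-term comparison: no ranking of term growth rates resolves the limit here.


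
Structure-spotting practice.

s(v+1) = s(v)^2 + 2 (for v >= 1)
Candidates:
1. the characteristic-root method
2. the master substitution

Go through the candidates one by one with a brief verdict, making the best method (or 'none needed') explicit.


Diagnosis: no special technique — nonlinear feedback in the recursion rules out every root- or factor-based technique.
- the characteristic-root method: the recursion is nonlinear in the sequence values, so no linear-modes ansatz applies.
- the master substitution — there is no divide-the-index recursive argument.


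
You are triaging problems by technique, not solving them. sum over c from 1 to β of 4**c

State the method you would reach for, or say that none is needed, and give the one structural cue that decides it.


Verdict: the geometric series formula — the ratio of consecutive terms is the constant 4, independent of the index — a geometric sum.


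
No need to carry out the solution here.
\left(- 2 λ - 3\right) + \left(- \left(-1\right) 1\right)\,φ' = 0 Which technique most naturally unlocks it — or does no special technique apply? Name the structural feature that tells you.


Technique: no special technique — solved for the derivative, no φ appears — this is antidifferentiation in λ wearing ODE clothing.


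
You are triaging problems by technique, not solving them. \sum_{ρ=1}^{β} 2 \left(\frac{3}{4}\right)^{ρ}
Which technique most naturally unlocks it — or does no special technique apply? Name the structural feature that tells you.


Diagnosis: the geometric series formula — each term is \frac{3}{4} times the previous one, so the geometric-series formula applies directly.


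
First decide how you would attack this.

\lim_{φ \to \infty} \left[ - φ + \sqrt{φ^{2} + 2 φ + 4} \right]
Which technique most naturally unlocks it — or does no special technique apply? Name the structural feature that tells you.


Verdict: conjugate multiplication — an infinity-minus-infinity difference with a surviving radical — multiply by the conjugate to cancel the divergence.


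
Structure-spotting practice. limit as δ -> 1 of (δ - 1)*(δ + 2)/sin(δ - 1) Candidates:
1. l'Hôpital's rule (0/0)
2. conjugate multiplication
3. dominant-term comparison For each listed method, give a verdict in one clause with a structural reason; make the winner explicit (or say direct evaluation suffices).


Best approach: l'Hôpital's rule (0/0) — plug in 1: top and bottom both hit zero, so differentiate each and retry. The standard small-argument limits would also carry it; the rule is the systematic route.
- l'Hôpital's rule (0/0): yes, a natural case for it.
- conjugate multiplication: there are no radicals in tension whose conjugate would simplify matters.
- dominant-term comparison — this is not a rational comparison of growth rates at infinity.


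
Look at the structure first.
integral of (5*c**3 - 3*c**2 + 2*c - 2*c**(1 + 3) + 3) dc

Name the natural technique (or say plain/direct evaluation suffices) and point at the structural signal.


Verdict: no special technique — a term-by-term power-rule job in c; no substitution or rearrangement earns its keep here.


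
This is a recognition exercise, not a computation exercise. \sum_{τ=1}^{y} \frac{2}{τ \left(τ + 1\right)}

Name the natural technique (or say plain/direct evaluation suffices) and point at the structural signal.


Verdict: telescoping — \frac{2}{τ \left(τ + 1\right)} decomposes into shift-paired simple fractions; the series telescopes to finitely many boundary pieces.


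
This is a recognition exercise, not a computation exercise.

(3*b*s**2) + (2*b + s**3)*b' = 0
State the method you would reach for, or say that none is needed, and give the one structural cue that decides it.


Verdict: the exact-equation method — 3*b*s**2 and 2*b + s**3 pass the exactness check on the nose, so no integrating factor in s or b is needed at all.


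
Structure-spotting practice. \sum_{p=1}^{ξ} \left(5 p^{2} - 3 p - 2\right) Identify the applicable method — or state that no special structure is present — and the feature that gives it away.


Best approach: no special technique — this is bookkeeping, not technique: standard formulas for sums of constant-multiple powers of p apply termwise.


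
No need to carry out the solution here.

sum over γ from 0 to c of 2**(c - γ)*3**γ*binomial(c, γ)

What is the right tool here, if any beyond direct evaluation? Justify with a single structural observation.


Verdict: the binomial theorem — terms weighting binomial(c, γ) against matched powers of 3 and 2 reassemble into (3 + 2)^c by the binomial theorem.


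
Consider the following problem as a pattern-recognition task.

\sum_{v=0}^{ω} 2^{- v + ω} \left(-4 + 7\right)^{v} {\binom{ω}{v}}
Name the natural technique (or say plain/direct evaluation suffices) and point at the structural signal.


Method: the binomial theorem — {\binom{ω}{v}} weighting matched powers of (-4 + 7) and 2 is the expanded form of ((-4 + 7) + 2)^ω — fold it back up.


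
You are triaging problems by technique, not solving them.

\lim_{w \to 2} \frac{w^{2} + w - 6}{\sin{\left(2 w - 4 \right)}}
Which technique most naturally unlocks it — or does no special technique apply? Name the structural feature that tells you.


Verdict: l'Hôpital's rule (0/0) — numerator and denominator both vanish at 2 — a genuine 0/0 form, which is exactly when l'Hôpital applies. Expanding numerator and denominator to first order gives the same value — the rule automates exactly that.


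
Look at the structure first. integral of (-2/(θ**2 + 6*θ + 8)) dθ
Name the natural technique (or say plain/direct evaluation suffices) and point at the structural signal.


Method: partial fractions — the factorization of θ**2 + 6*θ + 8 is the whole battle; after it, each term is a table integral.


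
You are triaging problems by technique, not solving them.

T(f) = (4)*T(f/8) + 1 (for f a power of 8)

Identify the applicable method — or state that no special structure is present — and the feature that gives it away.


Technique: the master substitution — the recursive call is at index f/8 rather than a shift, a divide-and-conquer shape — substituting f = 8^m linearizes it.


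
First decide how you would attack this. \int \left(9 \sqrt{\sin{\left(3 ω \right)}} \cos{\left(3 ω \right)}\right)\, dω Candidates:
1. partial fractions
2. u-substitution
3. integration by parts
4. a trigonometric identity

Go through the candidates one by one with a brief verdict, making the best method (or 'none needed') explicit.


Technique: u-substitution — read it as f(\sin{\left(3 ω \right)}) times a constant multiple of d(\sin{\left(3 ω \right)}): one substitution, u = \sin{\left(3 ω \right)}, finishes it.
- partial fractions — there is no rational-function structure to decompose.
- u-substitution — yes — fits the structure here.
- integration by parts — there is no nonconstant-polynomial-times-kernel split with an exp, sine, cosine (degree-1 argument), or logarithm partner.
- a trigonometric identity: no even trigonometric power and no product of distinct frequencies to rewrite.


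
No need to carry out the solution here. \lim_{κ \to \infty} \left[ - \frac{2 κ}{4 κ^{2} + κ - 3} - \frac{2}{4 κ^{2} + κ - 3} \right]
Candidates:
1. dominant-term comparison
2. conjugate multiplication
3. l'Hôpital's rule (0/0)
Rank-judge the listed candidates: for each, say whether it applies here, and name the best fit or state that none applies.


Best approach: dominant-term comparison — as κ grows, only the highest-degree terms matter — compare leading terms and read the limit off.
- dominant-term comparison — applicable, and directly so.
- conjugate multiplication — no difference of divergent radicals appears, so rationalizing has nothing to cancel.
- l'Hôpital's rule (0/0) — as a single quotient the expression runs to ∞/∞ at the limit point — an at-infinity form of the rule would apply, though the leading-growth comparison is the direct reading.


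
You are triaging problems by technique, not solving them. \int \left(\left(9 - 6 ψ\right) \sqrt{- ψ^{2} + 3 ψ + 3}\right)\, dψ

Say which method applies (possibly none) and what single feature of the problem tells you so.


Method: u-substitution — structure check: outer function, inner expression - ψ^{2} + 3 ψ + 3, inner derivative as a factor — the classic u = - ψ^{2} + 3 ψ + 3 pattern.


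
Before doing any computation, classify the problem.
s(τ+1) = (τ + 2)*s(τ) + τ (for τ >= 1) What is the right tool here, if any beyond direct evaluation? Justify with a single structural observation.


Method: a summation factor — because the multiplier τ + 2 is index-dependent, divide through by its running product and sum the resulting differences.


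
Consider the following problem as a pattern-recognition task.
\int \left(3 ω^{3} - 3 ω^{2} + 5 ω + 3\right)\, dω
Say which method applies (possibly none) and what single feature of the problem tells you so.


Method: no special technique — nothing composite, nothing rational, nothing trigonometric — each constant-multiple power of ω integrates by the power rule alone.


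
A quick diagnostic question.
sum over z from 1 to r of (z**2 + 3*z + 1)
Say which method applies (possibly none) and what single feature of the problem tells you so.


Verdict: no special technique — this is bookkeeping, not technique: standard formulas for sums of constant-multiple powers of z apply termwise.


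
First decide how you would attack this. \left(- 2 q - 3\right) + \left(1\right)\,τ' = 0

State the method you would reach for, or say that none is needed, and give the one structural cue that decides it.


Best approach: no special technique — the slope is a function of q alone, so integrate both sides directly.


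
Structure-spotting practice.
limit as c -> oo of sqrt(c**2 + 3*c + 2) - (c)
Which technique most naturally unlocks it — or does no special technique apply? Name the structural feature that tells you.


Best approach: conjugate multiplication — divergence minus divergence hides a finite answer — expose it by pairing sqrt(c**2 + 3*c + 2) - c with its conjugate.


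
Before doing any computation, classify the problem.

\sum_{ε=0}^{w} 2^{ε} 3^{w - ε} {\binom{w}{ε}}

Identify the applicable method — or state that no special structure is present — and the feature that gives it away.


Best approach: the binomial theorem — the summand is term ε of a binomial expansion in 2 and 3; the whole sum is a single power.


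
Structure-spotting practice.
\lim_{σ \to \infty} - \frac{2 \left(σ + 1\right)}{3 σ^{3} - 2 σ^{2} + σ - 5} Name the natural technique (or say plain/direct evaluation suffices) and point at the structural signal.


Diagnosis: dominant-term comparison — at large σ only the top-degree terms survive; compare the leading terms and the limit falls out. l'Hôpital's at-infinity variant applies to the expression viewed as a single quotient; the leading-term comparison is the direct route.


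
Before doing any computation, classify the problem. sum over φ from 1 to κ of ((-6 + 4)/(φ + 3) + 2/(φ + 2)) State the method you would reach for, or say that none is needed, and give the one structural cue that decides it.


Verdict: telescoping — the generic term is a one-step difference of 2/(φ + 2), so partial sums shortcut to endpoint evaluation.


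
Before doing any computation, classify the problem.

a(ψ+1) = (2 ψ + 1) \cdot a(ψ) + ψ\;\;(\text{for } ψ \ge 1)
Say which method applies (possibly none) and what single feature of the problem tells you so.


Diagnosis: a summation factor — one-term recursion with variable weight 2 ψ + 1 is solved by product normalization, not by root-finding.


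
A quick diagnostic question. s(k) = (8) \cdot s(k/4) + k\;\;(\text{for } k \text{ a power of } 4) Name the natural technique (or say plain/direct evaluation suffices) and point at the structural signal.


Diagnosis: the master substitution — the argument contracts 4-fold per step: reindex k exponentially and solve the linear recurrence in the new index.


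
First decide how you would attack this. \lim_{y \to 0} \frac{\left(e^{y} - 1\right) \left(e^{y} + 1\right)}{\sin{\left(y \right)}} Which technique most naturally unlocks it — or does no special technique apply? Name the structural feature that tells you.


Best approach: l'Hôpital's rule (0/0) — plug in 0: top and bottom both hit zero, so differentiate each and retry. A local series expansion at the point resolves it as well; the rule is the packaged version of that step.


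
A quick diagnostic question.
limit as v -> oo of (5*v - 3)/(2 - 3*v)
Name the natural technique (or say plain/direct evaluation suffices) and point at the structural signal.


Verdict: dominant-term comparison — as v grows, only the highest-degree terms matter — compare leading terms and read the limit off. Viewed as a single quotient this is an ∞/∞ form — an at-infinity application of l'Hôpital's rule would also resolve it; comparing leading growth reads the answer without differentiating.


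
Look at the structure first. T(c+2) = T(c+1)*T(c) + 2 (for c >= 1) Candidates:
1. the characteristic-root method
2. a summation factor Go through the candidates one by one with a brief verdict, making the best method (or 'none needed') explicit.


Technique: no special technique — the sequence value feeds back through itself nonlinearly — linear superposition fails, and every superposition-based closed form fails with it.
- the characteristic-root method — the recursion is nonlinear in the sequence values, so no linear-modes ansatz applies.
- a summation factor — the recursion is nonlinear — outside the first-order linear family a summation factor addresses.


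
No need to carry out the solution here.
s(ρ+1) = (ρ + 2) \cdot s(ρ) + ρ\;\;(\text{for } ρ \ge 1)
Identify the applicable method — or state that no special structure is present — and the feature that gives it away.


Technique: a summation factor — one-term recursion with variable weight ρ + 2 is solved by product normalization, not by root-finding.


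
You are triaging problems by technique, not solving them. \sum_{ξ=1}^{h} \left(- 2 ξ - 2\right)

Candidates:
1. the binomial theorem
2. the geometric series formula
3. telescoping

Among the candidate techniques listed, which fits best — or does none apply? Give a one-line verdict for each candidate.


Method: no special technique — nothing telescopes and nothing is geometric; polynomial terms in ξ sum term by term.
- the binomial theorem: there is no pair of bases whose matched powers would reassemble into a single binomial power.
- the geometric series formula — the term-to-term ratio changes with the index, so the geometric formula cannot close it.
- telescoping — the terms as presented offer no neighboring cancellation — a telescoping rewrite may exist, but the displayed structure does not hand one over.


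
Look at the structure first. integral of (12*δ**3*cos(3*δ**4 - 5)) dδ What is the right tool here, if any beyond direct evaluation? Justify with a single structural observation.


Method: u-substitution — read it as f(3*δ**4 - 5) times a constant multiple of d(3*δ**4 - 5): one substitution, u = 3*δ**4 - 5, finishes it.


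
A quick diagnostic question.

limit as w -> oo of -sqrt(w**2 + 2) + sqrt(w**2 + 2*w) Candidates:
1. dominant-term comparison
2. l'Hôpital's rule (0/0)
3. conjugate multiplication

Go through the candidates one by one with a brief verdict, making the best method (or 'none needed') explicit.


Technique: conjugate multiplication — the ∞ − ∞ radical form is the exact trigger for the conjugate maneuver.
- dominant-term comparison: this limit is not decided by comparing polynomial growth at infinity.
- l'Hôpital's rule (0/0) — the expression is a difference driving to ∞ − ∞, not a 0/0 quotient — there is no ratio for the rule to differentiate.
- conjugate multiplication — yes — fits the structure here.


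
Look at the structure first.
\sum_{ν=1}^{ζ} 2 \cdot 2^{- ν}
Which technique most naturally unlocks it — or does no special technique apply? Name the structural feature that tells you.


Technique: the geometric series formula — consecutive terms stand in a fixed index-free ratio — the geometric sum formula closes it.


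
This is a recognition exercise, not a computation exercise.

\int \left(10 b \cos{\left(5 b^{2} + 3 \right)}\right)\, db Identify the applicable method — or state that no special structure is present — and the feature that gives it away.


Best approach: u-substitution — differentiating the inner expression 5 b^{2} + 3 produces the factor 10 b up to a constant multiple, so substituting u = 5 b^{2} + 3 reduces everything to a one-variable integral in u.


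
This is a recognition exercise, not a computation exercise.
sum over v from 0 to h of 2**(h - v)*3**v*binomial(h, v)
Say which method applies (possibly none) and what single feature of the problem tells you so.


Best approach: the binomial theorem — the binomial coefficients weight matched powers of 3 and 2, which is exactly the expansion of a binomial power.


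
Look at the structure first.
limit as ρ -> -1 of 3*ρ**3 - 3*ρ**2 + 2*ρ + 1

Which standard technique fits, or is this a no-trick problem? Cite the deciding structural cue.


Diagnosis: no special technique — no zero denominators, no indeterminate clash at -1 — substitute and read off the value.


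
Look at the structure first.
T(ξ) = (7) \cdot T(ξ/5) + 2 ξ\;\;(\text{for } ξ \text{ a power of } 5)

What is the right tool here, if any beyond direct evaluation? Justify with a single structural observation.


Diagnosis: the master substitution — the argument shrinks by the factor 5, so measure the index on a logarithmic scale and the recursion becomes a shift.


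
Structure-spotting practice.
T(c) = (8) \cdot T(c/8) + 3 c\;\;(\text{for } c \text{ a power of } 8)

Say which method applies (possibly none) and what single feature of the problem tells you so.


Verdict: the master substitution — the argument shrinks by the factor 8, so measure the index on a logarithmic scale and the recursion becomes a shift.


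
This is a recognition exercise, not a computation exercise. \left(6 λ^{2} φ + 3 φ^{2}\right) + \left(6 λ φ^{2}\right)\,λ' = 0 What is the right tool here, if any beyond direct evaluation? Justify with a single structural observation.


Verdict: the exact-equation method — checking ∂/∂λ of 6 λ^{2} φ + 3 φ^{2} against ∂/∂φ of 6 λ φ^{2}: they match — the equation is exact as it stands.


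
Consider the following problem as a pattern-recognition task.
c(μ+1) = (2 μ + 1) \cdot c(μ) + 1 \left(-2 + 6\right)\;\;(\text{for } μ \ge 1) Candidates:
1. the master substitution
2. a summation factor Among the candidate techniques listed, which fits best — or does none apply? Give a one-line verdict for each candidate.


Verdict: a summation factor — first-order, linear, moving coefficient 2 μ + 1: the discrete analogue of an integrating factor handles it.
- the master substitution: with no divided-index recursive call, reindexing by powers of a base buys nothing.
- a summation factor: applicable, and directly so.


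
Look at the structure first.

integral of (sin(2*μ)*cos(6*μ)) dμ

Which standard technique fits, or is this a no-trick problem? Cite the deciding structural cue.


Technique: a trigonometric identity — sin(2*μ)*cos(6*μ) mixes two frequencies; the product-to-sum identity splits it into single-frequency sinusoids.


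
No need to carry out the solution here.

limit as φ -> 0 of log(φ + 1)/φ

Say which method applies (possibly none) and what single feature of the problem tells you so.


Diagnosis: l'Hôpital's rule (0/0) — substituting 0 gives 0 over 0; differentiate top and bottom once and re-evaluate. The standard small-argument limits would also carry it; the rule is the systematic route.


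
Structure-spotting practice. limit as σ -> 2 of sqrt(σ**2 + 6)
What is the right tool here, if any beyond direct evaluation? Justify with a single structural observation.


Method: no special technique — no denominator vanishes and nothing blows up at 2: direct substitution is the whole computation.


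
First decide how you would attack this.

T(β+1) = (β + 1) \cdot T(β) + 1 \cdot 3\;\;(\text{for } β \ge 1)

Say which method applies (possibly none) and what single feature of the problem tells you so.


Best approach: a summation factor — an index-dependent multiplier β + 1 rules out characteristic roots; a summation factor converts it to a pure difference.


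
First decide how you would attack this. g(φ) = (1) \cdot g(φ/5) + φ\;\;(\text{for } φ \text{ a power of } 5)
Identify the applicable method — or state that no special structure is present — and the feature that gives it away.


Method: the master substitution — the argument shrinks by the factor 5, so measure the index on a logarithmic scale and the recursion becomes a shift.


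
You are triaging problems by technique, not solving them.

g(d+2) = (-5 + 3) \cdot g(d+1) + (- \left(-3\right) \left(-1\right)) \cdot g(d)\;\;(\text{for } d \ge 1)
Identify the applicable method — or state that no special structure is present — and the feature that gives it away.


Best approach: the characteristic-root method — the recurrence is linear and homogeneous with constant coefficients, so the ansatz r^d turns it into a polynomial equation for r.


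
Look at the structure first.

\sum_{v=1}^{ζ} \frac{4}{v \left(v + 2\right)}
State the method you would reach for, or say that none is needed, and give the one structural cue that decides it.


Best approach: telescoping — after splitting \frac{4}{v \left(v + 2\right)} into partial fractions, the pieces are shifted copies of one function and cancel telescopically.


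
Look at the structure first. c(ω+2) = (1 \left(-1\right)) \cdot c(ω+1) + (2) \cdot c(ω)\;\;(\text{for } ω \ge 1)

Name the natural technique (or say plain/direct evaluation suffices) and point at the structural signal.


Method: the characteristic-root method — try a geometric ansatz r^ω: constant coefficients turn the recurrence into one polynomial equation in r.


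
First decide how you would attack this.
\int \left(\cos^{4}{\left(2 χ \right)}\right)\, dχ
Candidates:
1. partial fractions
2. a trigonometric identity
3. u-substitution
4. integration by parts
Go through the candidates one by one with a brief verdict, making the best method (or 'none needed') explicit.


Best approach: a trigonometric identity — even powers like \cos^{4}{\left(2 χ \right)} never integrate directly; the half-angle identity lowers the degree first.
- partial fractions: the expression is not a ratio of polynomials that decomposes further.
- a trigonometric identity — applies; the problem has the shape this method handles.
- u-substitution: no subexpression of the integrand serves as a whole-integral substitution inner — individual terms may offer their own, but none carries its derivative as a factor of the full integrand; a working change of variable would have to be constructed from outside the expression.
- integration by parts: not the fit here: there is no polynomial factor to ladder down — parts can still close the trigonometric product by recursion, though the identity rewrite is the direct route.


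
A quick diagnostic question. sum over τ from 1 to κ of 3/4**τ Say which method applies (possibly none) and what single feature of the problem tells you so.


Best approach: the geometric series formula — consecutive terms stand in a fixed index-free ratio — the geometric sum formula closes it.


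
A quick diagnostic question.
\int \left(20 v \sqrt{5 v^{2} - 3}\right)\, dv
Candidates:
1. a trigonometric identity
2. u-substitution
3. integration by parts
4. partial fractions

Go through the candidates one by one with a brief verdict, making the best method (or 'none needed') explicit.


Diagnosis: u-substitution — viewed as a product, the integrand is a composition evaluated at 5 v^{2} - 3 times (a constant multiple of) that inner expression's derivative, so u = 5 v^{2} - 3 makes it elementary.
- a trigonometric identity: no sine or cosine appears, so there is nothing for a trigonometric identity to act on.
- u-substitution: applicable, and directly so.
- integration by parts: the non-polynomial partner is not one of the parts kernels — exp, sine, or cosine with a degree-1 argument, or a logarithm.
- partial fractions — there is no rational-function structure to decompose.


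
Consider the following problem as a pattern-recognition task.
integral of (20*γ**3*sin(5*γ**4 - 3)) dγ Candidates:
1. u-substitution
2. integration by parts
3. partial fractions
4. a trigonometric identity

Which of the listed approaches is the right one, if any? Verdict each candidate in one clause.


Verdict: u-substitution — structure check: outer function, inner expression 5*γ**4 - 3, inner derivative as a factor — the classic u = 5*γ**4 - 3 pattern.
- u-substitution — yes, a natural case for it.
- integration by parts: a polynomial factor is present, but its partner is not an exp, sine, or cosine of a degree-1 argument, nor a logarithm.
- partial fractions: the expression is not a ratio of polynomials that decomposes further.
- a trigonometric identity: no identity rewrites this into an easier trigonometric form.


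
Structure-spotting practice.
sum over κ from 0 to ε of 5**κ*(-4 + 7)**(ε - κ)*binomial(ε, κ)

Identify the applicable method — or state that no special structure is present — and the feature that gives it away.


Verdict: the binomial theorem — terms weighting binomial(ε, κ) against matched powers of 5 and (-4 + 7) reassemble into (5 + (-4 + 7))^ε by the binomial theorem.


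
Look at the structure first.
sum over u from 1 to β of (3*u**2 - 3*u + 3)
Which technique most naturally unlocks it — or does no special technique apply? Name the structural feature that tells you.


Diagnosis: no special technique — nothing telescopes and nothing is geometric; polynomial terms in u sum term by term.


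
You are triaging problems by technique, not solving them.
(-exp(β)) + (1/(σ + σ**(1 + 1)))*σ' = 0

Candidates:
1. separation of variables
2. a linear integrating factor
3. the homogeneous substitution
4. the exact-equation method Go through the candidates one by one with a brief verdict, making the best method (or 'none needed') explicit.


Verdict: separation of variables — one side of the product carries the independent variable, the other the unknown — the textbook separation shape. A Bernoulli rewrite would carry it as the equation stands — separating the variables needs no rearrangement either.
- separation of variables: yes — fits the structure here.
- a linear integrating factor — a nonlinear term in the unknown puts this outside the integrating-factor template.
- the homogeneous substitution: the slope does not depend on the ratio of the variables alone.
- the exact-equation method: any potential here is of the trivial single-variable kind; the exact method earns its name only with genuine cross terms.


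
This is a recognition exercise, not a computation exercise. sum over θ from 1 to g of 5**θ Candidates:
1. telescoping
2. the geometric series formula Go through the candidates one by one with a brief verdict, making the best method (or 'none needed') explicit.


Verdict: the geometric series formula — each summand is the previous one scaled by 5; that constant multiplier is itself the geometric structure.
- telescoping — computed from the summand as displayed, the partial sums build up without the pairwise collapse telescoping exploits.
- the geometric series formula: yes, a natural case for it.


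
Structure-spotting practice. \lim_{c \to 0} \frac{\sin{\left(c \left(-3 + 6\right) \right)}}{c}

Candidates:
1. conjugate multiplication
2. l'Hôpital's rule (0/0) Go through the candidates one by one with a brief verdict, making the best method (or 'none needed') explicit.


Method: l'Hôpital's rule (0/0) — plug in 0: top and bottom both hit zero, so differentiate each and retry. Expanding numerator and denominator to first order gives the same value — the rule automates exactly that.
- conjugate multiplication: rationalization has no target — no divergent radical difference appears.
- l'Hôpital's rule (0/0) — applicable, and directly so.


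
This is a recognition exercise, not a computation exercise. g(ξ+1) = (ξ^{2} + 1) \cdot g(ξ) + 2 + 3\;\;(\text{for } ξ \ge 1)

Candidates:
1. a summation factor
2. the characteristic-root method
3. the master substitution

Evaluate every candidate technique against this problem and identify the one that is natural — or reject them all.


Method: a summation factor — it is first-order linear but the coefficient ξ^{2} + 1 depends on the index, so multiply through by a summation factor to telescope it.
- a summation factor: a fit — the right tool for this form.
- the characteristic-root method: the coefficients vary with the index, breaking the constant-coefficient structure the method needs.
- the master substitution — there is no divide-the-index recursive argument.


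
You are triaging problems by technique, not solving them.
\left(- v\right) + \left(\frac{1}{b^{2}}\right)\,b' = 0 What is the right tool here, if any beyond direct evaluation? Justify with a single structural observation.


Verdict: separation of variables — all dependence on the two variables factors apart, the defining separable shape. An exactness check succeeds on this form as well — separation and the potential function arrive at the same answer, separation more directly.


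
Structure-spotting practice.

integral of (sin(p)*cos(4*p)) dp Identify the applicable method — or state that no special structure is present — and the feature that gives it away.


Diagnosis: a trigonometric identity — two different frequencies multiply in sin(p)*cos(4*p); the product-to-sum formula separates them.


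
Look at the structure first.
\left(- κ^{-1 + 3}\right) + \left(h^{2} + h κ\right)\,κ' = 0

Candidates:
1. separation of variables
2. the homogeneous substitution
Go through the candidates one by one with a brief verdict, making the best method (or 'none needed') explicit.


Best approach: the homogeneous substitution — the slope's numerator and denominator share total degree; set v = κ/h and the equation drops to separable form. A Bernoulli substitution after rearrangement (possibly exchanging dependent and independent variable) is a fair alternative; the homogeneous route works on the equation as it stands.
- separation of variables — the two dependences are entangled, not a clean product of one-variable pieces.
- the homogeneous substitution — yes, a natural case for it.


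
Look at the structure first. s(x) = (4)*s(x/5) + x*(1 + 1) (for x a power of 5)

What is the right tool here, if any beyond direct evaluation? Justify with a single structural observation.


Verdict: the master substitution — the recursive call is at index x/5 rather than a shift, a divide-and-conquer shape — substituting x = 5^m linearizes it.


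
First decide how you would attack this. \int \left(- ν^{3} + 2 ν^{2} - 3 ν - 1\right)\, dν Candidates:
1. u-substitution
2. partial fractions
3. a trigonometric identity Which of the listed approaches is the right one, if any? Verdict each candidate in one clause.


Best approach: no special technique — scan for structure and find none: constant multiples of powers of ν, integrate directly.
- u-substitution — no substitution does more than relabel what direct integration already handles.
- partial fractions — the expression is not a ratio of polynomials that decomposes further.
- a trigonometric identity: no sine or cosine appears, so there is nothing for a trigonometric identity to act on.


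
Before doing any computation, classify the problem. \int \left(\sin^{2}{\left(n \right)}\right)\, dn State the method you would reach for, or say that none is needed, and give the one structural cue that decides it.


Diagnosis: a trigonometric identity — \sin^{2}{\left(n \right)} is an even power — the power-reduction identity rewrites it into first-degree cosines.


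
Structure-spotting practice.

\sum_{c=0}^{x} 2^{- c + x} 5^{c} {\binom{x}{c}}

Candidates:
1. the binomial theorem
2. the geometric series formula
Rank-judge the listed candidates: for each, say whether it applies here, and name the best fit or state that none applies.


Best approach: the binomial theorem — {\binom{x}{c}} weighting matched powers of 5 and 2 is the expanded form of (5 + 2)^x — fold it back up.
- the binomial theorem — yes — fits the structure here.
- the geometric series formula — no single multiplier carries one term to the next throughout the sum.


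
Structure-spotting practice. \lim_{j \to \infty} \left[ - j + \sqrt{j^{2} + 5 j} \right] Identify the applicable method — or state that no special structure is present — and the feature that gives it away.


Diagnosis: conjugate multiplication — neither \sqrt{j^{2} + 5 j} nor j converges alone, so rewrite their difference as a conjugate-rationalized quotient first.


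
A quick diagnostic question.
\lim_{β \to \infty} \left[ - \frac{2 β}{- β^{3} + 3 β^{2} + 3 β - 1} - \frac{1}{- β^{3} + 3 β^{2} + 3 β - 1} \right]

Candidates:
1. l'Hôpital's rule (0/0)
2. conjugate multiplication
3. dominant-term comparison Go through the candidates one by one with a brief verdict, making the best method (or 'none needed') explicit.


Best approach: dominant-term comparison — divide by the highest power of β present: lower-order terms vanish and the dominant ratio remains.
- l'Hôpital's rule (0/0): as a single quotient the expression runs to ∞/∞ at the limit point — an at-infinity form of the rule would apply, though the leading-growth comparison is the direct reading.
- conjugate multiplication — multiplying by a conjugate would not remove any indeterminacy here.
- dominant-term comparison — applicable, and directly so.


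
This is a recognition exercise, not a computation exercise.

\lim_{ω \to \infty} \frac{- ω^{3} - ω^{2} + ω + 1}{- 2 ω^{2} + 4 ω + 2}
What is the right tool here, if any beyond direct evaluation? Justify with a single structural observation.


Best approach: dominant-term comparison — as ω grows, only the highest-degree terms matter — compare leading terms and read the limit off. l'Hôpital's at-infinity variant applies to the expression viewed as a single quotient; the leading-term comparison is the direct route.


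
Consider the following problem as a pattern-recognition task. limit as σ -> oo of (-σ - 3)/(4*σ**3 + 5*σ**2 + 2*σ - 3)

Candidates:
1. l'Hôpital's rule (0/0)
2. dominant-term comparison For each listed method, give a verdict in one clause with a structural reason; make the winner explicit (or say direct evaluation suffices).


Best approach: dominant-term comparison — divide by the highest power of σ present: lower-order terms vanish and the dominant ratio remains.
- l'Hôpital's rule (0/0): viewed as a single quotient this runs to ∞/∞, not the 0/0 clash this candidate addresses; an at-infinity variant of the rule would resolve it, but comparing leading growth reads the answer without differentiating.
- dominant-term comparison — applicable, and directly so.


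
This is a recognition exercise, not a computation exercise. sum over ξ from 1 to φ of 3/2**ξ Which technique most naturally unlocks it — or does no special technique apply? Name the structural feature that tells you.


Best approach: the geometric series formula — consecutive terms stand in a fixed index-free ratio — the geometric sum formula closes it.


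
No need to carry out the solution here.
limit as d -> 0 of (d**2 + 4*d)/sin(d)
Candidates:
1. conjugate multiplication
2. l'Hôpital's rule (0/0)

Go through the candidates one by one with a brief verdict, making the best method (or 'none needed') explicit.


Diagnosis: l'Hôpital's rule (0/0) — numerator and denominator both vanish at 0 — a genuine 0/0 form, which is exactly when l'Hôpital applies. Expanding numerator and denominator to first order gives the same value — the rule automates exactly that.
- conjugate multiplication — there are no radicals in tension whose conjugate would simplify matters.
- l'Hôpital's rule (0/0): yes — fits the structure here.


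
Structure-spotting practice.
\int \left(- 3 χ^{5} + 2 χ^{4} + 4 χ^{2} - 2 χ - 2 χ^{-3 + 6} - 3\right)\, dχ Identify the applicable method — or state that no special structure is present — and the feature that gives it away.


Best approach: no special technique — a term-by-term power-rule job in χ; no substitution or rearrangement earns its keep here.


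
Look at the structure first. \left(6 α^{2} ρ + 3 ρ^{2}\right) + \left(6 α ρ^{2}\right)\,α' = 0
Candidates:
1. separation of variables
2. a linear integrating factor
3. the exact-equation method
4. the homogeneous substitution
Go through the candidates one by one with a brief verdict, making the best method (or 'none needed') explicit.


Diagnosis: the exact-equation method — take the mixed partials of 6 α^{2} ρ + 3 ρ^{2} and 6 α ρ^{2}: they are equal, which certifies an exact differential.
- separation of variables — no algebra isolates the independent variable on one side and the unknown on the other.
- a linear integrating factor — the unknown enters nonlinearly (through a power, a denominator, or a transcendental function), which the linear integrating-factor recipe cannot absorb as-is — any repair would come from a preliminary substitution, not the factor.
- the exact-equation method — yes, a natural case for it.
- the homogeneous substitution: the slope is not a function of the ratio of the variables alone.


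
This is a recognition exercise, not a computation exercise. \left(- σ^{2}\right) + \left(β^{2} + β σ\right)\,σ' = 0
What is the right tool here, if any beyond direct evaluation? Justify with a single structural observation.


Method: the homogeneous substitution — solved for the derivative, the right side is unchanged under scaling β and σ together — it depends only on the ratio σ/β, so substitute a single ratio variable. Suitably rearranged — at times with the variables' roles exchanged — this doubles as a Bernoulli equation; the homogeneous reading needs no such setup.


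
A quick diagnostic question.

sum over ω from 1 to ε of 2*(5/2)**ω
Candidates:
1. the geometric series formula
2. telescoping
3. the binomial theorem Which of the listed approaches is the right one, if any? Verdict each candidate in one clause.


Method: the geometric series formula — each term is 5/2 times the previous one, so the geometric-series formula applies directly.
- the geometric series formula — a fit — the right tool for this form.
- telescoping — the terms as presented offer no neighboring cancellation — a telescoping rewrite may exist, but the displayed structure does not hand one over.
- the binomial theorem — the summand does not match any term pattern of an expanded binomial power.
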